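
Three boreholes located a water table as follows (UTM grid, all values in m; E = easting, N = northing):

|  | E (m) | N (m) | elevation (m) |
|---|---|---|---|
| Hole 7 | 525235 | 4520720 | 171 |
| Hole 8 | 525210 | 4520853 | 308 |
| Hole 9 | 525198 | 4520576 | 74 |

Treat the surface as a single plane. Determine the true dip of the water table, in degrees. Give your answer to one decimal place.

Let the plane be z = a·E + b·N + c.
Hole 8−Hole 7: −25a + 133b = 137;  Hole 9−Hole 7: −37a − 144b = −97.
Solving gives a = −0.80120, b = 0.87947.
Gradient magnitude |∇z| = √(a² + b²) = √(0.64192 + 0.77347) = 1.18970.
True dip = arctan(1.18970) = 50.0°, dipping toward SE (azimuth ≈ 138°).

50.0°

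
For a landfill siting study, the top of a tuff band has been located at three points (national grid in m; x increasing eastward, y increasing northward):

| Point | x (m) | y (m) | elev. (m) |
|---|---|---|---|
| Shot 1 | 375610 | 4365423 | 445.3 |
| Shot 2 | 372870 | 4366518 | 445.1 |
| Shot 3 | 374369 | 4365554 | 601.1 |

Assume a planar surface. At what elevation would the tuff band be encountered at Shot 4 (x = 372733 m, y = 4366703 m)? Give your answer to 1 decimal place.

389.5 m

Let the plane be z = a·x + b·y + c.
Shot 2−Shot 1: −2740a + 1095b = −0.2;  Shot 3−Shot 1: −1241a + 131b = 155.8.
Solving gives a = −0.170634879, b = −0.427159422.
Then c = 445.3 − a·375610 − b·4365423 = 1929269.03.
At (372733, 4366703): z = −63601.3 − 1865278.3 + 1929269.03 = 389.5 m.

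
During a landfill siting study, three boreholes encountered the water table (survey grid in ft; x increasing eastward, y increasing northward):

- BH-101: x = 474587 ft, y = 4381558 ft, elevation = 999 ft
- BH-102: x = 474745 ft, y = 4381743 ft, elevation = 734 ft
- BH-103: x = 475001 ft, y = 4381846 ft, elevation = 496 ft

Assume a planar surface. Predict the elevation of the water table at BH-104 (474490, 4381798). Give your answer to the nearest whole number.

818 ft

Let the plane be z = a·x + b·y + c.
BH-102−BH-101: 158a + 185b = −265;  BH-103−BH-101: 414a + 288b = −503.
Solving gives a = −0.53834524, b = −0.97265650.
Then c = 999 − a·474587 − b·4381558 = 4518241.53.
At (474490, 4381798): z = −255439.4 − 4261984.3 + 4518241.53 = 817.8 ft.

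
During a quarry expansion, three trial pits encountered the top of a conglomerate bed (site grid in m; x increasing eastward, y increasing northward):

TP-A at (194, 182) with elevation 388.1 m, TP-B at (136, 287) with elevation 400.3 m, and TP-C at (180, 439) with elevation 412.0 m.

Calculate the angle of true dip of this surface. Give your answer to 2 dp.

Two edge vectors: TP-A→TP-B = (-58, 105, 12.2), TP-A→TP-C = (-14, 257, 23.9).
Normal n = (TP-A→TP-B) × (TP-A→TP-C) = (-625.9, 1215.4, -13436).
So ∂z/∂x = −n_x/n_z = −0.04658 and ∂z/∂y = −n_y/n_z = 0.09046.
Gradient magnitude |∇z| = √(a² + b²) = √(0.00217 + 0.00818) = 0.10175.
True dip = arctan(0.10175) = 5.81°, dipping toward SSE (azimuth ≈ 153°).

5.81°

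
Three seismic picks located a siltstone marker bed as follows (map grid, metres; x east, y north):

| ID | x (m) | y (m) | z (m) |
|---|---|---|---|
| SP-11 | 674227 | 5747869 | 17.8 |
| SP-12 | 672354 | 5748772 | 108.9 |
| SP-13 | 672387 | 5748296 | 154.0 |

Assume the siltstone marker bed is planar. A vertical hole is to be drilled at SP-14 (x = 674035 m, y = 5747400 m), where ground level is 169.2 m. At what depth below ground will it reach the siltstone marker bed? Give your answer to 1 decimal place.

Let the plane be z = a·x + b·y + c.
SP-12−SP-11: −1873a + 903b = 91.1;  SP-13−SP-11: −1840a + 427b = 136.2.
Solving gives a = −0.097579342, b = −0.101512854.
Then c = 17.8 − a·674227 − b·5747869 = 649291.01.
At (674035, 5747400): z_contact = −65771.89 − 583434.97 + 649291.01 = 84.14 m.
Depth below ground = 169.2 − 84.14 = 85.1 m.

85.1 m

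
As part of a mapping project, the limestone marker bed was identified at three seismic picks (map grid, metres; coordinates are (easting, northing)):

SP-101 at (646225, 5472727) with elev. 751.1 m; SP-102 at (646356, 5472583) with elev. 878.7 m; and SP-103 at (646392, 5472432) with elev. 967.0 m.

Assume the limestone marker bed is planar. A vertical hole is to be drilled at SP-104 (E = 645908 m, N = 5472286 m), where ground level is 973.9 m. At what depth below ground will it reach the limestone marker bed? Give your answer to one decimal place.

154.4 m

Two edge vectors: SP-101→SP-102 = (131, -144, 127.6), SP-101→SP-103 = (167, -295, 215.9).
Normal n = (SP-101→SP-102) × (SP-101→SP-103) = (6552.4, -6973.7, -14597).
So ∂z/∂E = −n_x/n_z = 0.448886758 and ∂z/∂N = −n_y/n_z = −0.477748853.
Intercept c from SP-101: 751.1 − 290081.84 + 2614589.04 = 2325258.30.
At (645908, 5472286): z_contact = 289939.55 − 2614378.36 + 2325258.30 = 819.49 m.
Depth below ground = 973.9 − 819.49 = 154.4 m.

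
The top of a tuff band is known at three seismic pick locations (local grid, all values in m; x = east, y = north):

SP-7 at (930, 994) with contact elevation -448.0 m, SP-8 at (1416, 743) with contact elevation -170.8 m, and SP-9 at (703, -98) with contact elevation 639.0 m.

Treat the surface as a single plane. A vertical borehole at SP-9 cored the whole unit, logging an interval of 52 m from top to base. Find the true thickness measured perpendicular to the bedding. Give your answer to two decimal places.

36.64 m

Let the plane be z = a·x + b·y + c.
SP-8−SP-7: 486a − 251b = 277.2;  SP-9−SP-7: −227a − 1092b = 1087.
Solving gives a = 0.05082, b = −1.00599.
|∇z| = √(a²+b²) = 1.00727, so dip δ = arctan(1.00727) = 45.21°.
True thickness = vertical thickness × cos δ = 52 × cos 45.21° = 36.64 m.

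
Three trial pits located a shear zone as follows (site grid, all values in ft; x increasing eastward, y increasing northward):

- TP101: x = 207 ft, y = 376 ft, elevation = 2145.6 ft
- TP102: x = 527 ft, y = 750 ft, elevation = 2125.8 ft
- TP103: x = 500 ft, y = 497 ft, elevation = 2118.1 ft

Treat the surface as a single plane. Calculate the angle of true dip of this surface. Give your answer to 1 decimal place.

6.8°

Let the plane be z = a·x + b·y + c.
TP102−TP101: 320a + 374b = −19.8;  TP103−TP101: 293a + 121b = −27.5.
Solving gives a = −0.11133, b = 0.04232.
Gradient magnitude |∇z| = √(a² + b²) = √(0.01239 + 0.00179) = 0.11910.
True dip = arctan(0.11910) = 6.8°, dipping toward ESE (azimuth ≈ 111°).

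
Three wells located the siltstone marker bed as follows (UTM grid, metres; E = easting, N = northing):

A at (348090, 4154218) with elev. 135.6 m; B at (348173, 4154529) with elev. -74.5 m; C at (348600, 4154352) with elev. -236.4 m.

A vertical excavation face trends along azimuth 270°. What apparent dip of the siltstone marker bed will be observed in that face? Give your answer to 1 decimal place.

30.7°

Two edge vectors: A→B = (83, 311, -210.1), A→C = (510, 134, -372).
Normal n = (A→B) × (A→C) = (-87538.6, -76275, -147488).
So ∂z/∂E = −n_x/n_z = −0.59353 and ∂z/∂N = −n_y/n_z = −0.51716.
Unit vector along 270° is (sin 270°, cos 270°) = (-1.0000, -0.0000).
Slope in that direction = a·(-1.0000) + b·(-0.0000) = 0.59353.
Apparent dip = arctan|0.59353| = 30.7° (true dip is 38.2°, so apparent ≤ true as expected).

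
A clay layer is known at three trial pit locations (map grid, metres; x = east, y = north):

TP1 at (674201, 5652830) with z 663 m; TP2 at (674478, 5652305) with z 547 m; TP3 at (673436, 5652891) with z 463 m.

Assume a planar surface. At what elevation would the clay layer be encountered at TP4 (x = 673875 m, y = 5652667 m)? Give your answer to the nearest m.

507 m

Two edge vectors: TP1→TP2 = (277, -525, -116), TP1→TP3 = (-765, 61, -200).
Normal n = (TP1→TP2) × (TP1→TP3) = (112076, 144140, -384728).
So ∂z/∂x = −n_x/n_z = 0.29131230 and ∂z/∂y = −n_y/n_z = 0.37465430.
Intercept c from TP1: 663 − 196403.05 − 2117857.07 = −2313597.12.
At (673875, 5652667): z = 196308.1 + 2117796.0 − 2313597.12 = 507.0 m.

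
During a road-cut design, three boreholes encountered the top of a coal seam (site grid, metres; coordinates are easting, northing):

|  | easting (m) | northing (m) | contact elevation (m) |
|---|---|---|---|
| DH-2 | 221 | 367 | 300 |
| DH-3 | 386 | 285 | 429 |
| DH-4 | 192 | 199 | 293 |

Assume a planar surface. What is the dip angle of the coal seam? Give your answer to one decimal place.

Let the plane be z = a·easting + b·northing + c.
DH-3−DH-2: 165a − 82b = 129;  DH-4−DH-2: −29a − 168b = −7.
Solving gives a = 0.73912, b = −0.08592.
Gradient magnitude |∇z| = √(a² + b²) = √(0.54630 + 0.00738) = 0.74410.
True dip = arctan(0.74410) = 36.7°, dipping toward W (azimuth ≈ 277°).

36.7°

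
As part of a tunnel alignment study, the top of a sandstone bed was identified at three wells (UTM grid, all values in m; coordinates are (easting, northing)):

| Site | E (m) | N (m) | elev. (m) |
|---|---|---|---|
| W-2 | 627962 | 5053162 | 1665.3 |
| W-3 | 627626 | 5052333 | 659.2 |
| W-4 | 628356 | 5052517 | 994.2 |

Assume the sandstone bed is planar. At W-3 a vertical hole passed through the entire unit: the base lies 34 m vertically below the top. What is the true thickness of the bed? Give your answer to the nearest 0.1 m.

22.2 m

Two edge vectors: W-2→W-3 = (-336, -829, -1006.1), W-2→W-4 = (394, -645, -671.1).
Normal n = (W-2→W-3) × (W-2→W-4) = (-92592.6, -621893, 543346).
So ∂z/∂E = −n_x/n_z = 0.17041 and ∂z/∂N = −n_y/n_z = 1.14456.
|∇z| = √(a²+b²) = 1.15718, so dip δ = arctan(1.15718) = 49.17°.
True thickness = vertical thickness × cos δ = 34 × cos 49.17° = 22.2 m.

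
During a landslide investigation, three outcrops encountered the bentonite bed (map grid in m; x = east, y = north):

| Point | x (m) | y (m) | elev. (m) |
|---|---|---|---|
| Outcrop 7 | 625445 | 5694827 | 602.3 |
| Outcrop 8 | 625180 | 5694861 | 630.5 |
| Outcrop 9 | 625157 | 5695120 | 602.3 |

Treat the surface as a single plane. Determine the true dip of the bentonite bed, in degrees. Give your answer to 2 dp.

Let the plane be z = a·x + b·y + c.
Outcrop 8−Outcrop 7: −265a + 34b = 28.2;  Outcrop 9−Outcrop 7: −288a + 293b = 0.
Solving gives a = −0.12177, b = −0.11969.
Gradient magnitude |∇z| = √(a² + b²) = √(0.01483 + 0.01433) = 0.17075.
True dip = arctan(0.17075) = 9.69°, dipping toward NE (azimuth ≈ 045°).

9.69°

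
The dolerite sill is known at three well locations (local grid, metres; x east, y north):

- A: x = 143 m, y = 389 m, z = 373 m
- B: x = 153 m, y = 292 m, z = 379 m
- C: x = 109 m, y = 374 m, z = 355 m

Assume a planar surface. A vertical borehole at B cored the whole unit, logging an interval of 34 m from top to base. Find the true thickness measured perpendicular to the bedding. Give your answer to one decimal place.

Two edge vectors: A→B = (10, -97, 6), A→C = (-34, -15, -18).
Normal n = (A→B) × (A→C) = (1836, -24, -3448).
So ∂z/∂x = −n_x/n_z = 0.53248 and ∂z/∂y = −n_y/n_z = −0.00696.
|∇z| = √(a²+b²) = 0.53253, so dip δ = arctan(0.53253) = 28.04°.
True thickness = vertical thickness × cos δ = 34 × cos 28.04° = 30.0 m.

30.0 m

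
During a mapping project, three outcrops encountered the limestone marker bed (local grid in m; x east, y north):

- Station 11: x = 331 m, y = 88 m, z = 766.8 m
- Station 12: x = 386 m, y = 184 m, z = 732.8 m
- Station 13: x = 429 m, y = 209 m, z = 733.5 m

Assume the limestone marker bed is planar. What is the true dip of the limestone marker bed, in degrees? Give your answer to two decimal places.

Two edge vectors: Station 11→Station 12 = (55, 96, -34), Station 11→Station 13 = (98, 121, -33.3).
Normal n = (Station 11→Station 12) × (Station 11→Station 13) = (917.2, -1500.5, -2753).
So ∂z/∂x = −n_x/n_z = 0.33316 and ∂z/∂y = −n_y/n_z = −0.54504.
Gradient magnitude |∇z| = √(a² + b²) = √(0.11100 + 0.29707) = 0.63880.
True dip = arctan(0.63880) = 32.57°, dipping toward NNW (azimuth ≈ 329°).

32.57°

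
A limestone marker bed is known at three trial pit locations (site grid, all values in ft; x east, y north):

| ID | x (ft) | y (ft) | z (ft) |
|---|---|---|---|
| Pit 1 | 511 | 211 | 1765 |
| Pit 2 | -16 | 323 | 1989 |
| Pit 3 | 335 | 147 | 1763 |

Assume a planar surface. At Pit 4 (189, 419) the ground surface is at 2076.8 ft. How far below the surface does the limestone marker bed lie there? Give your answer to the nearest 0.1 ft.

Two edge vectors: Pit 1→Pit 2 = (-527, 112, 224), Pit 1→Pit 3 = (-176, -64, -2).
Normal n = (Pit 1→Pit 2) × (Pit 1→Pit 3) = (14112, -40478, 53440).
So ∂z/∂x = −n_x/n_z = −0.26407 and ∂z/∂y = −n_y/n_z = 0.75745.
Intercept c from Pit 1: 1765 + 134.94 − 159.82 = 1740.12.
At (189, 419): z_contact = −49.91 + 317.37 + 1740.12 = 2007.58 ft.
Depth below ground = 2076.8 − 2007.58 = 69.2 ft.

69.2 ft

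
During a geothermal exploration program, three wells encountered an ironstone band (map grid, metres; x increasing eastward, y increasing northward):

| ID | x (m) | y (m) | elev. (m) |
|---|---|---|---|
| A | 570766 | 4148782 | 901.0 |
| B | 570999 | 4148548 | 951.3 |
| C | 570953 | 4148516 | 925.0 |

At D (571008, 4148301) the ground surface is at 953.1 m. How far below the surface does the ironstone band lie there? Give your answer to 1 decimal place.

49.7 m

Let the plane be z = a·x + b·y + c.
B−A: 233a − 234b = 50.3;  C−A: 187a − 266b = 24.
Solving gives a = 0.426114160, b = 0.209335895.
Then c = 901 − a·570766 − b·4148782 = −1110799.47.
At (571008, 4148301): z_contact = 243314.59 + 868388.30 − 1110799.47 = 903.43 m.
Depth below ground = 953.1 − 903.43 = 49.7 m.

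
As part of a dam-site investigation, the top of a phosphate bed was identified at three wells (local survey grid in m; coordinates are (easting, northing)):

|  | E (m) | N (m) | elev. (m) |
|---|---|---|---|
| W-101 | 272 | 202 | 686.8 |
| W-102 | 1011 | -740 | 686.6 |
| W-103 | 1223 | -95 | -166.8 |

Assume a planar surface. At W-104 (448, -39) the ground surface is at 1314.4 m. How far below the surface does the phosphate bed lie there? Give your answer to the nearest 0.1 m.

612.1 m

Let the plane be z = a·E + b·N + c.
W-102−W-101: 739a − 942b = −0.2;  W-103−W-101: 951a − 297b = −853.6.
Solving gives a = −1.188765, b = −0.932375.
Then c = 686.8 − a·272 − b·202 = 1198.48.
At (448, -39): z_contact = −532.57 + 36.36 + 1198.48 = 702.28 m.
Depth below ground = 1314.4 − 702.28 = 612.1 m.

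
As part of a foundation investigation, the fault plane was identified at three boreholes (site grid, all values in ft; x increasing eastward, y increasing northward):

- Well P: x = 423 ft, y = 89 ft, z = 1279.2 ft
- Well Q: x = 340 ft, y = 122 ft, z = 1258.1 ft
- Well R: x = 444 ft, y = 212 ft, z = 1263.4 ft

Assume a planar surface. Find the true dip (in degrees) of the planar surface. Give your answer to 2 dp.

Let the plane be z = a·x + b·y + c.
Well Q−Well P: −83a + 33b = −21.1;  Well R−Well P: 21a + 123b = −15.8.
Solving gives a = 0.19023, b = −0.16093.
Gradient magnitude |∇z| = √(a² + b²) = √(0.03619 + 0.02590) = 0.24917.
True dip = arctan(0.24917) = 13.99°, dipping toward NW (azimuth ≈ 310°).

13.99°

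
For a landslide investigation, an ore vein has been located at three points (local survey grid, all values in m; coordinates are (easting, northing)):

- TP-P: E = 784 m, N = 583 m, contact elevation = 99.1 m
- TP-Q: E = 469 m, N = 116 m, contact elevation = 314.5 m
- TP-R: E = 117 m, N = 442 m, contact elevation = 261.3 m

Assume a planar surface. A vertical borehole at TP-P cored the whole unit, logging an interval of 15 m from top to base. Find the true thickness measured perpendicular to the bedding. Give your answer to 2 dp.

13.99 m

Two edge vectors: TP-P→TP-Q = (-315, -467, 215.4), TP-P→TP-R = (-667, -141, 162.2).
Normal n = (TP-P→TP-Q) × (TP-P→TP-R) = (-45376, -92578.8, -267074).
So ∂z/∂E = −n_x/n_z = −0.16990 and ∂z/∂N = −n_y/n_z = −0.34664.
|∇z| = √(a²+b²) = 0.38604, so dip δ = arctan(0.38604) = 21.11°.
True thickness = vertical thickness × cos δ = 15 × cos 21.11° = 13.99 m.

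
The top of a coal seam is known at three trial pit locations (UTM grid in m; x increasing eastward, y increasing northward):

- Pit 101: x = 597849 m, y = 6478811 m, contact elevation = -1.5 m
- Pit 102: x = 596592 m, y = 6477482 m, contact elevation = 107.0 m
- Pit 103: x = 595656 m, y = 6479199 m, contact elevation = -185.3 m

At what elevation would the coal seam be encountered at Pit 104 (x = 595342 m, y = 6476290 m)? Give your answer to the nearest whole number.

Let the plane be z = a·x + b·y + c.
Pit 102−Pit 101: −1257a − 1329b = 108.5;  Pit 103−Pit 101: −2193a + 388b = −183.8.
Solving gives a = 0.05942373, b = −0.13784472.
Then c = -1.5 − a·597849 − b·6478811 = 857541.97.
At (595342, 6476290): z = 35377.4 − 892722.4 + 857541.97 = 197.0 m.

197 m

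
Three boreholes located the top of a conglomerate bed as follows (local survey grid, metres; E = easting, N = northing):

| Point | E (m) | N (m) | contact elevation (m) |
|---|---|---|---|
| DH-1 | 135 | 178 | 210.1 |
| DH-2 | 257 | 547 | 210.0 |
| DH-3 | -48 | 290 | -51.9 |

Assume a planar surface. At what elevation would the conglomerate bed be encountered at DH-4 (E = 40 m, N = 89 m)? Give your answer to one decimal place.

Let the plane be z = a·E + b·N + c.
DH-2−DH-1: 122a + 369b = −0.1;  DH-3−DH-1: −183a + 112b = −262.
Solving gives a = 1.19061, b = −0.39391.
Then c = 210.1 − a·135 − b·178 = 119.48.
At (40, 89): z = 47.6 − 35.1 + 119.48 = 132.1 m.

132.1 m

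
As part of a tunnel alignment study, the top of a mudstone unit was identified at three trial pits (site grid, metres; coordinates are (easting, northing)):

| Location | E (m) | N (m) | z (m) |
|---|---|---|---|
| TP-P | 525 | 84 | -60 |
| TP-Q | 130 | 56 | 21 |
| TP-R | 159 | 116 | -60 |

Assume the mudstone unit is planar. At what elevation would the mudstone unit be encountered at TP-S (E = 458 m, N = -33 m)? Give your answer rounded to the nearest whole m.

Let the plane be z = a·E + b·N + c.
TP-Q−TP-P: −395a − 28b = 81;  TP-R−TP-P: −366a + 32b = 0.
Solving gives a = −0.11325, b = −1.29526.
Then c = -60 − a·525 − b·84 = 108.26.
At (458, -33): z = −51.9 + 42.7 + 108.26 = 99.1 m.

99 m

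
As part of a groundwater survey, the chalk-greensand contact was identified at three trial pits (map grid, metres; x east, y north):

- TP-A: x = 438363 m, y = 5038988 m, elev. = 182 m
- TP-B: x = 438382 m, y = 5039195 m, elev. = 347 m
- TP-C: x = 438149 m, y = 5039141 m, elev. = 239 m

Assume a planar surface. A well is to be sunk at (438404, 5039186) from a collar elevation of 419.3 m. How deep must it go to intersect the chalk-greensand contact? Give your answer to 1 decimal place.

Two edge vectors: TP-A→TP-B = (19, 207, 165), TP-A→TP-C = (-214, 153, 57).
Normal n = (TP-A→TP-B) × (TP-A→TP-C) = (-13446, -36393, 47205).
So ∂z/∂x = −n_x/n_z = 0.284842707 and ∂z/∂y = −n_y/n_z = 0.770956466.
Intercept c from TP-A: 182 − 124864.50 − 3884840.38 = −4009522.89.
At (438404, 5039186): z_contact = 124876.18 + 3884993.03 − 4009522.89 = 346.33 m.
Depth below ground = 419.3 − 346.33 = 73.0 m.

73.0 m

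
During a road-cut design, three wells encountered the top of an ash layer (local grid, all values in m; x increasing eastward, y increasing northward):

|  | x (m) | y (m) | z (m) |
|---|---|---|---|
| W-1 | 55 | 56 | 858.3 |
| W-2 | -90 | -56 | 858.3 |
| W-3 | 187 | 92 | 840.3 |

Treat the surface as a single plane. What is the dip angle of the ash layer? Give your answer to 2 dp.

19.03°

Two edge vectors: W-1→W-2 = (-145, -112, 0), W-1→W-3 = (132, 36, -18).
Normal n = (W-1→W-2) × (W-1→W-3) = (2016, -2610, 9564).
So ∂z/∂x = −n_x/n_z = −0.21079 and ∂z/∂y = −n_y/n_z = 0.27290.
Gradient magnitude |∇z| = √(a² + b²) = √(0.04443 + 0.07447) = 0.34483.
True dip = arctan(0.34483) = 19.03°, dipping toward SE (azimuth ≈ 142°).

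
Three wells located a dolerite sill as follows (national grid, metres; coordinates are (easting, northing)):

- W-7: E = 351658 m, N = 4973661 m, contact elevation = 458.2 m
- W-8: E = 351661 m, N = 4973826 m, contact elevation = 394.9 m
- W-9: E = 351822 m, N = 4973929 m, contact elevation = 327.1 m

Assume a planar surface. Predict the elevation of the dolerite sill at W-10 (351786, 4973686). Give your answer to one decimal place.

Let the plane be z = a·E + b·N + c.
W-8−W-7: 3a + 165b = −63.3;  W-9−W-7: 164a + 268b = −131.1.
Solving gives a = −0.177753656, b = −0.380404479.
Then c = 458.2 − a·351658 − b·4973661 = 1954969.62.
At (351786, 4973686): z = −62531.2 − 1892012.4 + 1954969.62 = 425.9 m.

425.9 m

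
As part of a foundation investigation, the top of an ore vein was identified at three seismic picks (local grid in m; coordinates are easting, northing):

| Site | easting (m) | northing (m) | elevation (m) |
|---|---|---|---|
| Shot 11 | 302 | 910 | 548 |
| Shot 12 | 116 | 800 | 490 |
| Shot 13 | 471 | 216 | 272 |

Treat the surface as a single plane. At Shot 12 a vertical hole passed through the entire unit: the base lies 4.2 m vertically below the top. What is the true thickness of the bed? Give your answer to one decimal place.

3.9 m

Two edge vectors: Shot 11→Shot 12 = (-186, -110, -58), Shot 11→Shot 13 = (169, -694, -276).
Normal n = (Shot 11→Shot 12) × (Shot 11→Shot 13) = (-9892, -61138, 147674).
So ∂z/∂easting = −n_x/n_z = 0.06699 and ∂z/∂northing = −n_y/n_z = 0.41401.
|∇z| = √(a²+b²) = 0.41939, so dip δ = arctan(0.41939) = 22.75°.
True thickness = vertical thickness × cos δ = 4.2 × cos 22.75° = 3.9 m.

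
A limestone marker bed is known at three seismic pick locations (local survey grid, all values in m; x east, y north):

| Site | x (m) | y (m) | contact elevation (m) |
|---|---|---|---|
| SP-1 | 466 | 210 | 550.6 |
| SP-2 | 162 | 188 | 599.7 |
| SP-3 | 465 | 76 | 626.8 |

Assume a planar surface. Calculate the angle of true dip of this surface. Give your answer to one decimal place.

Two edge vectors: SP-1→SP-2 = (-304, -22, 49.1), SP-1→SP-3 = (-1, -134, 76.2).
Normal n = (SP-1→SP-2) × (SP-1→SP-3) = (4903, 23115.7, 40714).
So ∂z/∂x = −n_x/n_z = −0.12043 and ∂z/∂y = −n_y/n_z = −0.56776.
Gradient magnitude |∇z| = √(a² + b²) = √(0.01450 + 0.32235) = 0.58039.
True dip = arctan(0.58039) = 30.1°, dipping toward NNE (azimuth ≈ 012°).

30.1°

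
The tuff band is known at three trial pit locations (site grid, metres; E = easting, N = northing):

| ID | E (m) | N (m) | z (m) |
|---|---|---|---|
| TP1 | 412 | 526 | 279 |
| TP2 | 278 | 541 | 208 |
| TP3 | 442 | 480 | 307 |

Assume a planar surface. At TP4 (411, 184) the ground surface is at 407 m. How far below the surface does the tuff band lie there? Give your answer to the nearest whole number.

Let the plane be z = a·E + b·N + c.
TP2−TP1: −134a + 15b = −71;  TP3−TP1: 30a − 46b = 28.
Solving gives a = 0.49807, b = −0.28386.
Then c = 279 − a·412 − b·526 = 223.11.
At (411, 184): z_contact = 204.7 − 52.2 + 223.11 = 375.6 m.
Depth below ground = 407 − 375.6 = 31 m.

31 m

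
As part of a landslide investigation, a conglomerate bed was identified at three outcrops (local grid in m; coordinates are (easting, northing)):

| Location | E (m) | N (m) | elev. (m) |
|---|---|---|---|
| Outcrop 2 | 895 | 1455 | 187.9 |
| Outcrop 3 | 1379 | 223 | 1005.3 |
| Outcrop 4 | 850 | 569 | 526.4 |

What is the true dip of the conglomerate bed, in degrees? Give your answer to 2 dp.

37.15°

Let the plane be z = a·E + b·N + c.
Outcrop 3−Outcrop 2: 484a − 1232b = 817.4;  Outcrop 4−Outcrop 2: −45a − 886b = 338.5.
Solving gives a = 0.63433, b = −0.41427.
Gradient magnitude |∇z| = √(a² + b²) = √(0.40238 + 0.17162) = 0.75763.
True dip = arctan(0.75763) = 37.15°, dipping toward WNW (azimuth ≈ 303°).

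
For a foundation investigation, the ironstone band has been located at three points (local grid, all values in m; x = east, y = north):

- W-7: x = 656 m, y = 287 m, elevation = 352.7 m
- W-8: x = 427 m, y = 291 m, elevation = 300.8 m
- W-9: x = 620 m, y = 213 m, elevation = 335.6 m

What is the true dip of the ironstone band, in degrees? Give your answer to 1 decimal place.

14.5°

Let the plane be z = a·x + b·y + c.
W-8−W-7: −229a + 4b = −51.9;  W-9−W-7: −36a − 74b = −17.1.
Solving gives a = 0.22873, b = 0.11981.
Gradient magnitude |∇z| = √(a² + b²) = √(0.05232 + 0.01435) = 0.25821.
True dip = arctan(0.25821) = 14.5°, dipping toward WSW (azimuth ≈ 242°).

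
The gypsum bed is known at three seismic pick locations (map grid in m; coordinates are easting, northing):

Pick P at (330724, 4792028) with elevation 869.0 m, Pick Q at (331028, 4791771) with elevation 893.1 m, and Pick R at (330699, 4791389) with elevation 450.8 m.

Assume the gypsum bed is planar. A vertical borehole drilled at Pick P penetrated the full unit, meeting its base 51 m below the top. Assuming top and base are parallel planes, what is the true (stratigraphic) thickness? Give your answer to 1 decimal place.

Two edge vectors: Pick P→Pick Q = (304, -257, 24.1), Pick P→Pick R = (-25, -639, -418.2).
Normal n = (Pick P→Pick Q) × (Pick P→Pick R) = (122877.3, 126530.3, -200681).
So ∂z/∂easting = −n_x/n_z = 0.61230 and ∂z/∂northing = −n_y/n_z = 0.63050.
|∇z| = √(a²+b²) = 0.87889, so dip δ = arctan(0.87889) = 41.31°.
True thickness = vertical thickness × cos δ = 51 × cos 41.31° = 38.3 m.

38.3 m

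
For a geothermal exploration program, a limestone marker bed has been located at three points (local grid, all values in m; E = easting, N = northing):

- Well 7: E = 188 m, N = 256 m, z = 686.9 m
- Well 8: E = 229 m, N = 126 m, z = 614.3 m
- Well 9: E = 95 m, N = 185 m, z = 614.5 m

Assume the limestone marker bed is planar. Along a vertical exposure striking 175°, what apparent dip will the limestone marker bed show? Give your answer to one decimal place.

Two edge vectors: Well 7→Well 8 = (41, -130, -72.6), Well 7→Well 9 = (-93, -71, -72.4).
Normal n = (Well 7→Well 8) × (Well 7→Well 9) = (4257.4, 9720.2, -15001).
So ∂z/∂E = −n_x/n_z = 0.28381 and ∂z/∂N = −n_y/n_z = 0.64797.
Unit vector along 175° is (sin 175°, cos 175°) = (0.0872, -0.9962).
Slope in that direction = a·(0.0872) + b·(-0.9962) = −0.62077.
Apparent dip = arctan|0.62077| = 31.8° (true dip is 35.3°, so apparent ≤ true as expected).

31.8°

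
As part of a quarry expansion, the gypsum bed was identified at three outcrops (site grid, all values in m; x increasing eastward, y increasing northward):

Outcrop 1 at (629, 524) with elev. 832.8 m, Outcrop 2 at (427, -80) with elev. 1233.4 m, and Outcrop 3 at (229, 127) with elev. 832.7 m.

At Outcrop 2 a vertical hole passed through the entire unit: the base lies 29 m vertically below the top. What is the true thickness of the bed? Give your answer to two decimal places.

Two edge vectors: Outcrop 1→Outcrop 2 = (-202, -604, 400.6), Outcrop 1→Outcrop 3 = (-400, -397, -0.1).
Normal n = (Outcrop 1→Outcrop 2) × (Outcrop 1→Outcrop 3) = (159098.6, -160260.2, -161406).
So ∂z/∂x = −n_x/n_z = 0.98570 and ∂z/∂y = −n_y/n_z = −0.99290.
|∇z| = √(a²+b²) = 1.39909, so dip δ = arctan(1.39909) = 54.44°.
True thickness = vertical thickness × cos δ = 29 × cos 54.44° = 16.86 m.

16.86 m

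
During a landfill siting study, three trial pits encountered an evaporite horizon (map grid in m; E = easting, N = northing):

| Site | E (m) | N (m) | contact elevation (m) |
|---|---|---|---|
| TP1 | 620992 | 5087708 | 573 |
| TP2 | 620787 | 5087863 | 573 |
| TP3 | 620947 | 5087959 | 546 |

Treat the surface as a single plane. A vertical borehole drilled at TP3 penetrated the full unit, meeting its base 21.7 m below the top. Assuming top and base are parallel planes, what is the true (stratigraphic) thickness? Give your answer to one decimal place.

21.4 m

Two edge vectors: TP1→TP2 = (-205, 155, 0), TP1→TP3 = (-45, 251, -27).
Normal n = (TP1→TP2) × (TP1→TP3) = (-4185, -5535, -44480).
So ∂z/∂E = −n_x/n_z = −0.09409 and ∂z/∂N = −n_y/n_z = −0.12444.
|∇z| = √(a²+b²) = 0.15600, so dip δ = arctan(0.15600) = 8.87°.
True thickness = vertical thickness × cos δ = 21.7 × cos 8.87° = 21.4 m.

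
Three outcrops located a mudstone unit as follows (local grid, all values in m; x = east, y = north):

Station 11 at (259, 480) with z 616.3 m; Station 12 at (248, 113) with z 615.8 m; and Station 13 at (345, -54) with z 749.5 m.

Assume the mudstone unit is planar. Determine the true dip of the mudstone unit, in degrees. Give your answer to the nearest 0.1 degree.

Two edge vectors: Station 11→Station 12 = (-11, -367, -0.5), Station 11→Station 13 = (86, -534, 133.2).
Normal n = (Station 11→Station 12) × (Station 11→Station 13) = (-49151.4, 1422.2, 37436).
So ∂z/∂x = −n_x/n_z = 1.31294 and ∂z/∂y = −n_y/n_z = −0.03799.
Gradient magnitude |∇z| = √(a² + b²) = √(1.72382 + 0.00144) = 1.31349.
True dip = arctan(1.31349) = 52.7°, dipping toward W (azimuth ≈ 272°).

52.7°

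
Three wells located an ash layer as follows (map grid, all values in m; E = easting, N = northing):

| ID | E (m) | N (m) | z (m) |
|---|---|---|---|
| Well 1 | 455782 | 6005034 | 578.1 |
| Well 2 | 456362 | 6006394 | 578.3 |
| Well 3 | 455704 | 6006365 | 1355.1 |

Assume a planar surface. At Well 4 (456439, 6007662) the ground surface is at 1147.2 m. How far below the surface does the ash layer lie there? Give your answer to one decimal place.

Let the plane be z = a·E + b·N + c.
Well 2−Well 1: 580a + 1360b = 0.2;  Well 3−Well 1: −78a + 1331b = 777.
Solving gives a = −1.203168121, b = 0.513262875.
Then c = 578.1 − a·455782 − b·6005034 = −2533200.54.
At (456439, 6007662): z_contact = −549172.85 + 3083509.87 − 2533200.54 = 1136.47 m.
Depth below ground = 1147.2 − 1136.47 = 10.7 m.

10.7 m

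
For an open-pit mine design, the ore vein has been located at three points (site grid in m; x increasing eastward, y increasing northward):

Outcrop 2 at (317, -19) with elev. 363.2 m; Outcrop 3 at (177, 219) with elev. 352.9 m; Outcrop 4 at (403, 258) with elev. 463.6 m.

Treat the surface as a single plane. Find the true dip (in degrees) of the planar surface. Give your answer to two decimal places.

26.71°

Let the plane be z = a·x + b·y + c.
Outcrop 3−Outcrop 2: −140a + 238b = −10.3;  Outcrop 4−Outcrop 2: 86a + 277b = 100.4.
Solving gives a = 0.45146, b = 0.22229.
Gradient magnitude |∇z| = √(a² + b²) = √(0.20382 + 0.04941) = 0.50322.
True dip = arctan(0.50322) = 26.71°, dipping toward WSW (azimuth ≈ 244°).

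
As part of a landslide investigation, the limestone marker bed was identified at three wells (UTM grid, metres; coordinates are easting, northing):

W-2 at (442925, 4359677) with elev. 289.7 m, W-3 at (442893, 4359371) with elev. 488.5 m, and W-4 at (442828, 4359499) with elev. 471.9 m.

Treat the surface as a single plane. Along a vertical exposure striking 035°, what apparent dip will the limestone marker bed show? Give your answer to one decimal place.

Let the plane be z = a·easting + b·northing + c.
W-3−W-2: −32a − 306b = 198.8;  W-4−W-2: −97a − 178b = 182.2.
Solving gives a = −0.84911, b = −0.56088.
Unit vector along 035° is (sin 35°, cos 35°) = (0.5736, 0.8192).
Slope in that direction = a·(0.5736) + b·(0.8192) = −0.94647.
Apparent dip = arctan|0.94647| = 43.4° (true dip is 45.5°, so apparent ≤ true as expected).

43.4°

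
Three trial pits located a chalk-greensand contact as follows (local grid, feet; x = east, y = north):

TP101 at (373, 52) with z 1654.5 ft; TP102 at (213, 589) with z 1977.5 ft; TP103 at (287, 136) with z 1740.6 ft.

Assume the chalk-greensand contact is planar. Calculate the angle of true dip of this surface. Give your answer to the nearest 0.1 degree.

Let the plane be z = a·x + b·y + c.
TP102−TP101: −160a + 537b = 323;  TP103−TP101: −86a + 84b = 86.1.
Solving gives a = −0.58346, b = 0.42765.
Gradient magnitude |∇z| = √(a² + b²) = √(0.34043 + 0.18288) = 0.72340.
True dip = arctan(0.72340) = 35.9°, dipping toward SE (azimuth ≈ 126°).

35.9°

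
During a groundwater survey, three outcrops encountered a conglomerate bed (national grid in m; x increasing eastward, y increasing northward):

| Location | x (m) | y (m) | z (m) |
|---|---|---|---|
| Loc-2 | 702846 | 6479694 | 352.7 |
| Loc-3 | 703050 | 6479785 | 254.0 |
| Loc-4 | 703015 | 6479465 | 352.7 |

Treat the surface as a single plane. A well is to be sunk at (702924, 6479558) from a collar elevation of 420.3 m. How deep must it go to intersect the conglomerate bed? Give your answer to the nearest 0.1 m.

Let the plane be z = a·x + b·y + c.
Loc-3−Loc-2: 204a + 91b = −98.7;  Loc-4−Loc-2: 169a − 229b = 0.
Solving gives a = −0.363995491, b = −0.268625493.
Then c = 352.7 − a·702846 − b·6479694 = 1996796.47.
At (702924, 6479558): z_contact = −255861.17 − 1740574.46 + 1996796.47 = 360.84 m.
Depth below ground = 420.3 − 360.84 = 59.5 m.

59.5 m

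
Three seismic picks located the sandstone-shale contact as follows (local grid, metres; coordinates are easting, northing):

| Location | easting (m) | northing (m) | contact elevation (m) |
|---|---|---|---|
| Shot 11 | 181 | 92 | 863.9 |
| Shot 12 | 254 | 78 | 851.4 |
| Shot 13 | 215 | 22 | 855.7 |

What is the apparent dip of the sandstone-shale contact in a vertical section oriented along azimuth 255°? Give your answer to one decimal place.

8.5°

Let the plane be z = a·easting + b·northing + c.
Shot 12−Shot 11: 73a − 14b = −12.5;  Shot 13−Shot 11: 34a − 70b = −8.2.
Solving gives a = −0.16405, b = 0.03746.
Unit vector along 255° is (sin 255°, cos 255°) = (-0.9659, -0.2588).
Slope in that direction = a·(-0.9659) + b·(-0.2588) = 0.14876.
Apparent dip = arctan|0.14876| = 8.5° (true dip is 9.6°, so apparent ≤ true as expected).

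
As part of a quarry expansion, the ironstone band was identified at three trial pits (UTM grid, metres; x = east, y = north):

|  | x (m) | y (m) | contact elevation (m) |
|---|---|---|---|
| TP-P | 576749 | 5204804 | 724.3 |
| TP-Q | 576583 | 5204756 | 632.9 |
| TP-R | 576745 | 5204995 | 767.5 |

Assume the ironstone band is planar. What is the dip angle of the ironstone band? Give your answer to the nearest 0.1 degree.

Let the plane be z = a·x + b·y + c.
TP-Q−TP-P: −166a − 48b = −91.4;  TP-R−TP-P: −4a + 191b = 43.2.
Solving gives a = 0.48228, b = 0.23628.
Gradient magnitude |∇z| = √(a² + b²) = √(0.23259 + 0.05583) = 0.53705.
True dip = arctan(0.53705) = 28.2°, dipping toward WSW (azimuth ≈ 244°).

28.2°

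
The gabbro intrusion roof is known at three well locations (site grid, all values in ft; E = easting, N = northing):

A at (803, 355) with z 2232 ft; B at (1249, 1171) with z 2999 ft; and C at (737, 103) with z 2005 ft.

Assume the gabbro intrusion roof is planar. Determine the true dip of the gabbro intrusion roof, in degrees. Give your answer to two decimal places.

Two edge vectors: A→B = (446, 816, 767), A→C = (-66, -252, -227).
Normal n = (A→B) × (A→C) = (8052, 50620, -58536).
So ∂z/∂E = −n_x/n_z = 0.13756 and ∂z/∂N = −n_y/n_z = 0.86477.
Gradient magnitude |∇z| = √(a² + b²) = √(0.01892 + 0.74782) = 0.87564.
True dip = arctan(0.87564) = 41.21°, dipping toward S (azimuth ≈ 189°).

41.21°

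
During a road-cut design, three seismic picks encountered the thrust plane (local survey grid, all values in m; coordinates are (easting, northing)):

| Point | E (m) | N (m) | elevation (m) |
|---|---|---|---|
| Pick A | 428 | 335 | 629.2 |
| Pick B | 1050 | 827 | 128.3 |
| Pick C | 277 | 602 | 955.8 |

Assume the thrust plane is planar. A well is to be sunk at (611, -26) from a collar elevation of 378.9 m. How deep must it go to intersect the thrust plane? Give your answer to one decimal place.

Let the plane be z = a·E + b·N + c.
Pick B−Pick A: 622a + 492b = −500.9;  Pick C−Pick A: −151a + 267b = 326.6.
Solving gives a = −1.224913, b = 0.530480.
Then c = 629.2 − a·428 − b·335 = 975.75.
At (611, -26): z_contact = −748.42 − 13.79 + 975.75 = 213.54 m.
Depth below ground = 378.9 − 213.54 = 165.4 m.

165.4 m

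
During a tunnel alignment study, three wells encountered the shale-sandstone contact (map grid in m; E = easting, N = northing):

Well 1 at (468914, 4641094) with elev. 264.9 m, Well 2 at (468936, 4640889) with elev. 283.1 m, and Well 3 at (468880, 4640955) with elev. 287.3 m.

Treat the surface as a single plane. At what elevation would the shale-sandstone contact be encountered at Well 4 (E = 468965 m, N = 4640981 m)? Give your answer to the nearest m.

Two edge vectors: Well 1→Well 2 = (22, -205, 18.2), Well 1→Well 3 = (-34, -139, 22.4).
Normal n = (Well 1→Well 2) × (Well 1→Well 3) = (-2062.2, -1111.6, -10028).
So ∂z/∂E = −n_x/n_z = −0.20564420 and ∂z/∂N = −n_y/n_z = −0.11084962.
Intercept c from Well 1: 264.9 + 96429.44 + 514463.51 = 611157.85.
At (468965, 4640981): z = −96439.9 − 514451.0 + 611157.85 = 266.9 m.

267 m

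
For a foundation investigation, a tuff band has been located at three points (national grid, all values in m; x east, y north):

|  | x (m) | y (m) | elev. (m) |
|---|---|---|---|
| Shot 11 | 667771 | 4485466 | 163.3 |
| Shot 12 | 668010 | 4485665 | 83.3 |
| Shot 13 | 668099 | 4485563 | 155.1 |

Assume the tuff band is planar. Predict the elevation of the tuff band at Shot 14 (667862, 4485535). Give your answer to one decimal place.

Let the plane be z = a·x + b·y + c.
Shot 12−Shot 11: 239a + 199b = −80;  Shot 13−Shot 11: 328a + 97b = −8.2.
Solving gives a = 0.145600988, b = −0.576877569.
Then c = 163.3 − a·667771 − b·4485466 = 2490499.90.
At (667862, 4485535): z = 97241.4 − 2587604.5 + 2490499.90 = 136.7 m.

136.7 m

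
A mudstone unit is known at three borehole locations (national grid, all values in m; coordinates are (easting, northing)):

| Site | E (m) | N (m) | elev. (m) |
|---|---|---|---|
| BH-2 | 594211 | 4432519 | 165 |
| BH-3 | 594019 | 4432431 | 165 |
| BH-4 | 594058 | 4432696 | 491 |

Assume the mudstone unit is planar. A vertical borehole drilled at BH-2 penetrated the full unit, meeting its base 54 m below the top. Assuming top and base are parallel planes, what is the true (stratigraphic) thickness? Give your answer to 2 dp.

Two edge vectors: BH-2→BH-3 = (-192, -88, 0), BH-2→BH-4 = (-153, 177, 326).
Normal n = (BH-2→BH-3) × (BH-2→BH-4) = (-28688, 62592, -47448).
So ∂z/∂E = −n_x/n_z = −0.60462 and ∂z/∂N = −n_y/n_z = 1.31917.
|∇z| = √(a²+b²) = 1.45113, so dip δ = arctan(1.45113) = 55.43°.
True thickness = vertical thickness × cos δ = 54 × cos 55.43° = 30.64 m.

30.64 m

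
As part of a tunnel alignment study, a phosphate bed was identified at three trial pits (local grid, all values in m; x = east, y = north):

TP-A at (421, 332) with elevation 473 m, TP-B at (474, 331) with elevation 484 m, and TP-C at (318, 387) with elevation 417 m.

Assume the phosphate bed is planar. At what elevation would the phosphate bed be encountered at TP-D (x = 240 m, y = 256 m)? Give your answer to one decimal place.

Let the plane be z = a·x + b·y + c.
TP-B−TP-A: 53a − 1b = 11;  TP-C−TP-A: −103a + 55b = −56.
Solving gives a = 0.19523, b = −0.65256.
Then c = 473 − a·421 − b·332 = 607.46.
At (240, 256): z = 46.9 − 167.1 + 607.46 = 487.3 m.

487.3 m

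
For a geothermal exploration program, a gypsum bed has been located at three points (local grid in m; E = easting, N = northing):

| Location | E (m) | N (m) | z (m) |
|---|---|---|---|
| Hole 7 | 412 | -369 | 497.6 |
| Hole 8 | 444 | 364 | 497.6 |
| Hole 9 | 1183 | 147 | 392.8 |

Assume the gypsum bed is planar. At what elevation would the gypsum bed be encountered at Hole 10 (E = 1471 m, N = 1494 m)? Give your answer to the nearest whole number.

361 m

Two edge vectors: Hole 7→Hole 8 = (32, 733, 0), Hole 7→Hole 9 = (771, 516, -104.8).
Normal n = (Hole 7→Hole 8) × (Hole 7→Hole 9) = (-76818.4, 3353.6, -548631).
So ∂z/∂E = −n_x/n_z = −0.14002 and ∂z/∂N = −n_y/n_z = 0.00611.
Intercept c from Hole 7: 497.6 + 57.69 + 2.26 = 557.54.
At (1471, 1494): z = −206.0 + 9.1 + 557.54 = 360.7 m.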